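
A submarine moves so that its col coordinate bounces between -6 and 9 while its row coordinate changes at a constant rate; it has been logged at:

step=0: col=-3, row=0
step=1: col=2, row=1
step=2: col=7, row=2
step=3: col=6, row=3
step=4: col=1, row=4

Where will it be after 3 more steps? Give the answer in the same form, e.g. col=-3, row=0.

col=2, row=7

The col coordinate travels 5 per step and bounces off the walls at -6 and 9.
  step 5: 1 → -4
  step 6: -4 → -3
  step 7: -3 → 2
The row coordinate changes by +1 each step: at step 7 it is 7.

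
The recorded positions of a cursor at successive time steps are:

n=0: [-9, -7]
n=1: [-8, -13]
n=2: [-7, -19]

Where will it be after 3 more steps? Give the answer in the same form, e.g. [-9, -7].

[-4, -37]

The position changes by [+1, -6] every step.
step 3: [-7, -19] + [+1, -6] → [-6, -25]
step 4: [-6, -25] + [+1, -6] → [-5, -31]
step 5: [-5, -31] + [+1, -6] → [-4, -37]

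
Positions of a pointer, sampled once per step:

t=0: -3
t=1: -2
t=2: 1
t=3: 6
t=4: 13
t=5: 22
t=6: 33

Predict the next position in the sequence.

46

First differences are +1, +3, +5, +7, +9, +11; their common second difference is +2 (constant acceleration).
step 7: 33 + 13 → 46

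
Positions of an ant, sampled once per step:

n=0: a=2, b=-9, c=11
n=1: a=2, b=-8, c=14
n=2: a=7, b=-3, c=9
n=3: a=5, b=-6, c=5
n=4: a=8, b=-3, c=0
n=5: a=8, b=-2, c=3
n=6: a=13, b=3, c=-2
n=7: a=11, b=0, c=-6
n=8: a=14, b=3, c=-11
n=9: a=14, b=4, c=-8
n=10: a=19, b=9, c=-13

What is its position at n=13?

The moves between consecutive positions are (+0, +1, +3), (+5, +5, -5), (-2, -3, -4), (+3, +3, -5), (+0, +1, +3), (+5, +5, -5), (-2, -3, -4), (+3, +3, -5), (+0, +1, +3), (+5, +5, -5); they repeat the 4-cycle [(+0, +1, +3), (+5, +5, -5), (-2, -3, -4), (+3, +3, -5)].
step 11: apply (-2, -3, -4) → a=17, b=6, c=-17
step 12: apply (+3, +3, -5) → a=20, b=9, c=-22
step 13: apply (+0, +1, +3) → a=20, b=10, c=-19

a=20, b=10, c=-19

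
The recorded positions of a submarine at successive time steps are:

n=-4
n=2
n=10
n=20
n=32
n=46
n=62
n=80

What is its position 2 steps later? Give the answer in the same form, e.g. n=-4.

Successive displacements: +6, +8, +10, +12, +14, +16, +18 — each changes by +2.
step 8: 80 + 20 → n=100
step 9: 100 + 22 → n=122

n=122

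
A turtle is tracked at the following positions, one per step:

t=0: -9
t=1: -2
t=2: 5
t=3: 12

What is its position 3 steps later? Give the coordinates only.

33

Constant displacement of +7 per step.
step 4: 12 + 7 → 19
step 5: 19 + 7 → 26
step 6: 26 + 7 → 33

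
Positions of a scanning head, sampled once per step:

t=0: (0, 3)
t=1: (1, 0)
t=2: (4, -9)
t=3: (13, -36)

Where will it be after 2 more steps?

(121, -360)

The jumps are (+1, -3), (+3, -9), (+9, -27) — a geometric progression with ratio 3.
step 4: (13, -36) + (+27, -81) → (40, -117)
step 5: (40, -117) + (+81, -243) → (121, -360)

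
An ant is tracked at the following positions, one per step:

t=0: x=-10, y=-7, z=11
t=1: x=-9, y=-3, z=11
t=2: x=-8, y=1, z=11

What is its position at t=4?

Constant displacement of (+1, +4, +0) per step.
step 3: x=-8, y=1, z=11 + (+1, +4, +0) → x=-7, y=5, z=11
step 4: x=-7, y=5, z=11 + (+1, +4, +0) → x=-6, y=9, z=11

x=-6, y=9, z=11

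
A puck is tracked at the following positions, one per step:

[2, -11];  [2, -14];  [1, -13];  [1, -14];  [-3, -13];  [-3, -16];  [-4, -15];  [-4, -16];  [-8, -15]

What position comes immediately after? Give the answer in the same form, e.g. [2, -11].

[-8, -18]

Differencing gives [+0, -3], [-1, +1], [+0, -1], [-4, +1], [+0, -3], [-1, +1], [+0, -1], [-4, +1]. This is the pattern [+0, -3], [-1, +1], [+0, -1], [-4, +1] repeated.
step 9: apply [+0, -3] → [-8, -18]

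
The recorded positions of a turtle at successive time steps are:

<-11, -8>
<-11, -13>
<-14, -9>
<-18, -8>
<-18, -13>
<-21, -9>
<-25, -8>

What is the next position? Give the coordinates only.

<-25, -13>

Step-to-step displacements: <+0, -5>, <-3, +4>, <-4, +1>, <+0, -5>, <-3, +4>, <-4, +1> — a repeating cycle of length 3.
step 7: apply <+0, -5> → <-25, -13>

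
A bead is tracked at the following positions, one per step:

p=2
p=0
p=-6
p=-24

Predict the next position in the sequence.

Step-to-step displacements: -2, -6, -18; each is 3× the previous.
step 4: -24 − 54 → p=-78

p=-78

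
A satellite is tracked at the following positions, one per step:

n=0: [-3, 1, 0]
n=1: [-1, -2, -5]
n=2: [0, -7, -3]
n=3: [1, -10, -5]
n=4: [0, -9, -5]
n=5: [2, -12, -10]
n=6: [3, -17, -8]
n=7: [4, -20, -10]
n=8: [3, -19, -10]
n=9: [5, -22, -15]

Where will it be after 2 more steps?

Differencing gives [+2, -3, -5], [+1, -5, +2], [+1, -3, -2], [-1, +1, +0], [+2, -3, -5], [+1, -5, +2], [+1, -3, -2], [-1, +1, +0], [+2, -3, -5]. This is the pattern [+2, -3, -5], [+1, -5, +2], [+1, -3, -2], [-1, +1, +0] repeated.
step 10: apply [+1, -5, +2] → [6, -27, -13]
step 11: apply [+1, -3, -2] → [7, -30, -15]

[7, -30, -15]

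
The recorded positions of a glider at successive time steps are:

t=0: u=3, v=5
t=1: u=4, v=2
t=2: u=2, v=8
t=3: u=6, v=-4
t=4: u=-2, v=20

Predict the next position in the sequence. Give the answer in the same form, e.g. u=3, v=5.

Step-to-step displacements: (+1,-3), (-2,+6), (+4,-12), (-8,+24); each is -2× the previous.
step 5: u=-2, v=20 + (+16,-48) → u=14, v=-28

u=14, v=-28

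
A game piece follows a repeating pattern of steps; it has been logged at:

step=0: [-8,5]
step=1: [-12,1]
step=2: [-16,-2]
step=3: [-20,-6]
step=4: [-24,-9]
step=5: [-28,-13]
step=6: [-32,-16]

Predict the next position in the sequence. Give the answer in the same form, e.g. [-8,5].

[-36,-20]

The moves between consecutive positions are [-4,-4], [-4,-3], [-4,-4], [-4,-3], [-4,-4], [-4,-3]; they repeat the 2-cycle [[-4,-4], [-4,-3]].
step 7: apply [-4,-4] → [-36,-20]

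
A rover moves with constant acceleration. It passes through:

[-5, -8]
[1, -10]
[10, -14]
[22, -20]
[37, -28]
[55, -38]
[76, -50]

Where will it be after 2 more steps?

[127, -80]

First differences are [+6, -2], [+9, -4], [+12, -6], [+15, -8], [+18, -10], [+21, -12]; their common second difference is [+3, -2] (constant acceleration).
step 7: [76, -50] + [+24, -14] → [100, -64]
step 8: [100, -64] + [+27, -16] → [127, -80]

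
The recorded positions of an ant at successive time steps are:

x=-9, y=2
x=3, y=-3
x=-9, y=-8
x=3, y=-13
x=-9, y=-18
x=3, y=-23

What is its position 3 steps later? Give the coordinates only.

x=-9, y=-38

The x coordinate repeats the cycle [-9, 3] with period 2; step 8 mod 2 = 0, giving -9.
The y coordinate changes by -5 each step, so at step 8 it is 2 + 8·(-5) = -38.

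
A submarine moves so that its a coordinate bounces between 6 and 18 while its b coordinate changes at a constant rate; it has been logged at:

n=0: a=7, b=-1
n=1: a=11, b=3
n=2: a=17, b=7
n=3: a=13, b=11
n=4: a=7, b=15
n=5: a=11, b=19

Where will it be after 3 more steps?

The a coordinate travels 6 per step and bounces off the walls at 6 and 18.
  step 6: 11 → 17
  step 7: 17 → 13
  step 8: 13 → 7
The b coordinate changes by +4 each step: at step 8 it is 31.

a=7, b=31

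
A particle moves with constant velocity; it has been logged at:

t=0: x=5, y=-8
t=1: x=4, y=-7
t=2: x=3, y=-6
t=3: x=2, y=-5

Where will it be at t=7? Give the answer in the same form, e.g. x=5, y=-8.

Constant displacement of (-1,+1) per step.
step 4: x=2, y=-5 + (-1,+1) → x=1, y=-4
step 5: x=1, y=-4 + (-1,+1) → x=0, y=-3
step 6: x=0, y=-3 + (-1,+1) → x=-1, y=-2
step 7: x=-1, y=-2 + (-1,+1) → x=-2, y=-1

x=-2, y=-1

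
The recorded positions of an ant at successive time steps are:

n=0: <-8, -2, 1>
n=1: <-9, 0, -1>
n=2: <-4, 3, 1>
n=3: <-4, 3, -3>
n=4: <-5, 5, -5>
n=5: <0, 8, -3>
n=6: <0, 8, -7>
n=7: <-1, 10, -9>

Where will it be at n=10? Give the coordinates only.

<3, 15, -13>

The moves between consecutive positions are <-1, +2, -2>, <+5, +3, +2>, <+0, +0, -4>, <-1, +2, -2>, <+5, +3, +2>, <+0, +0, -4>, <-1, +2, -2>; they repeat the 3-cycle [<-1, +2, -2>, <+5, +3, +2>, <+0, +0, -4>].
step 8: apply <+5, +3, +2> → <4, 13, -7>
step 9: apply <+0, +0, -4> → <4, 13, -11>
step 10: apply <-1, +2, -2> → <3, 15, -13>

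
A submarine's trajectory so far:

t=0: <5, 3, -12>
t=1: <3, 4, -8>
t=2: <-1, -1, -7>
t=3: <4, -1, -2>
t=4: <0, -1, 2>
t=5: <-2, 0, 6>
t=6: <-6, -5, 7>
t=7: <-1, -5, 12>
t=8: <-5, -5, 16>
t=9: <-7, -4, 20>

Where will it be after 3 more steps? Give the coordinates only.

<-10, -9, 30>

The moves between consecutive positions are <-2, +1, +4>, <-4, -5, +1>, <+5, +0, +5>, <-4, +0, +4>, <-2, +1, +4>, <-4, -5, +1>, <+5, +0, +5>, <-4, +0, +4>, <-2, +1, +4>; they repeat the 4-cycle [<-2, +1, +4>, <-4, -5, +1>, <+5, +0, +5>, <-4, +0, +4>].
step 10: apply <-4, -5, +1> → <-11, -9, 21>
step 11: apply <+5, +0, +5> → <-6, -9, 26>
step 12: apply <-4, +0, +4> → <-10, -9, 30>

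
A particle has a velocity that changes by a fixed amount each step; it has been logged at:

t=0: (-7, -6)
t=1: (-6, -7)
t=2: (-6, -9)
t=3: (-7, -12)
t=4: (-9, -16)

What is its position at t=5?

First differences are (+1, -1), (+0, -2), (-1, -3), (-2, -4); their common second difference is (-1, -1) (constant acceleration).
step 5: (-9, -16) + (-3, -5) → (-12, -21)

(-12, -21)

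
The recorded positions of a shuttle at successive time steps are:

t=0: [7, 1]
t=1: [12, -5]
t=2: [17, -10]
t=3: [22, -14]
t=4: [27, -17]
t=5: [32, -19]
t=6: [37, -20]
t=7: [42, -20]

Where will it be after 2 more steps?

Taking differences between consecutive positions: [+5, -6], [+5, -5], [+5, -4], [+5, -3], [+5, -2], [+5, -1], [+5, +0]. These grow by [+0, +1] each step.
step 8: [42, -20] + [+5, +1] → [47, -19]
step 9: [47, -19] + [+5, +2] → [52, -17]

[52, -17]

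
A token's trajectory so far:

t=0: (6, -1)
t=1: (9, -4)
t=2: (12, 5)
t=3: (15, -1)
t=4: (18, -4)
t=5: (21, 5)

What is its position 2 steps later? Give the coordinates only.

First: linear, +3 per step → 27 at step 7.
Second: cycles through -1, -4, 5 every 3 steps. Step 7 lands at position 1 of the cycle → -4.

(27, -4)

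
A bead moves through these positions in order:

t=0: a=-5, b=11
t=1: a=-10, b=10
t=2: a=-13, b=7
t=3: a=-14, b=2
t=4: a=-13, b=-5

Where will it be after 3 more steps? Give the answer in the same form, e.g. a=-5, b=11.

First differences are (-5,-1), (-3,-3), (-1,-5), (+1,-7); their common second difference is (+2,-2) (constant acceleration).
step 5: a=-13, b=-5 + (+3,-9) → a=-10, b=-14
step 6: a=-10, b=-14 + (+5,-11) → a=-5, b=-25
step 7: a=-5, b=-25 + (+7,-13) → a=2, b=-38

a=2, b=-38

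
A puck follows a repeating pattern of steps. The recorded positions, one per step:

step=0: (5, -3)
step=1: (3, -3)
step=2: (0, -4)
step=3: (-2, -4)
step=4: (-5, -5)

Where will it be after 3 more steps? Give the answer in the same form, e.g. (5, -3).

(-12, -6)

Differencing gives (-2, +0), (-3, -1), (-2, +0), (-3, -1). This is the pattern (-2, +0), (-3, -1) repeated.
step 5: apply (-2, +0) → (-7, -5)
step 6: apply (-3, -1) → (-10, -6)
step 7: apply (-2, +0) → (-12, -6)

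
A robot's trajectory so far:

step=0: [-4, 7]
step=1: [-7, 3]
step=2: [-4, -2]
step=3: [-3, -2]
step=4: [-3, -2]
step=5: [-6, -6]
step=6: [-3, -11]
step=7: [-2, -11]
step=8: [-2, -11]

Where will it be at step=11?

[-1, -20]

Step-to-step displacements: [-3, -4], [+3, -5], [+1, +0], [+0, +0], [-3, -4], [+3, -5], [+1, +0], [+0, +0] — a repeating cycle of length 4.
step 9: apply [-3, -4] → [-5, -15]
step 10: apply [+3, -5] → [-2, -20]
step 11: apply [+1, +0] → [-1, -20]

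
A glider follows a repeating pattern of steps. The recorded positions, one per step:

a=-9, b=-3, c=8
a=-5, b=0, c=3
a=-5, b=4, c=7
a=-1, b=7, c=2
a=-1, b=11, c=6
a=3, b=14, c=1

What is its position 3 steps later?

Step-to-step displacements: (+4, +3, -5), (+0, +4, +4), (+4, +3, -5), (+0, +4, +4), (+4, +3, -5) — a repeating cycle of length 2.
step 6: apply (+0, +4, +4) → a=3, b=18, c=5
step 7: apply (+4, +3, -5) → a=7, b=21, c=0
step 8: apply (+0, +4, +4) → a=7, b=25, c=4

a=7, b=25, c=4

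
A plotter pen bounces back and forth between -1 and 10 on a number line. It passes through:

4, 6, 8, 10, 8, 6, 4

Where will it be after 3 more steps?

The value travels 2 per step and bounces off the walls at -1 and 10.
  step 7: 4 → 2
  step 8: 2 → 0
  step 9: 0 → 0

0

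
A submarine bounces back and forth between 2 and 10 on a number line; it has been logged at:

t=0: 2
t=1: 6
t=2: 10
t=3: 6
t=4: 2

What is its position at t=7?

6

The value reflects between 2 and 10, moving 4 per step.
  step 5: 2 → 6
  step 6: 6 → 10
  step 7: 10 → 6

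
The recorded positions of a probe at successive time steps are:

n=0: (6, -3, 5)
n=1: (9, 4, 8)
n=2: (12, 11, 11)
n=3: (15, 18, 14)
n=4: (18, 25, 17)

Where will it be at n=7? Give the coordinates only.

(27, 46, 26)

Constant displacement of (+3, +7, +3) per step.
step 5: (18, 25, 17) + (+3, +7, +3) → (21, 32, 20)
step 6: (21, 32, 20) + (+3, +7, +3) → (24, 39, 23)
step 7: (24, 39, 23) + (+3, +7, +3) → (27, 46, 26)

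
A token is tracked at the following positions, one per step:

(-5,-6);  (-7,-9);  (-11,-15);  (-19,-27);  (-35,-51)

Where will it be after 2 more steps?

(-131,-195)

Consecutive displacements (-2,-3), (-4,-6), (-8,-12), (-16,-24) scale by a factor of 2 each step.
step 5: (-35,-51) + (-32,-48) → (-67,-99)
step 6: (-67,-99) + (-64,-96) → (-131,-195)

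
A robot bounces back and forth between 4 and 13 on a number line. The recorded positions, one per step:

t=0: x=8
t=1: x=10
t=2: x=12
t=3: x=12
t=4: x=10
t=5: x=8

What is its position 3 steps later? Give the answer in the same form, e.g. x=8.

The value reflects between 4 and 13, moving 2 per step.
  step 6: 8 → 6
  step 7: 6 → 4
  step 8: 4 → 6

x=6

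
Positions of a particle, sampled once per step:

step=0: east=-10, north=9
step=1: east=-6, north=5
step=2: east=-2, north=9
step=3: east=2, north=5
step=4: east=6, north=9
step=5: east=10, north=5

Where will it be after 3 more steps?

east=22, north=9

East: linear, +4 per step → 22 at step 8.
North: cycles through 9, 5 every 2 steps. Step 8 lands at position 0 of the cycle → 9.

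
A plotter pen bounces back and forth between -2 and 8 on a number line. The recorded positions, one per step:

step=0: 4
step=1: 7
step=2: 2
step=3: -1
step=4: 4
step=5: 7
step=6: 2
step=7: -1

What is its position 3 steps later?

The value travels 5 per step and bounces off the walls at -2 and 8.
  step 8: -1 → 4
  step 9: 4 → 7
  step 10: 7 → 2

2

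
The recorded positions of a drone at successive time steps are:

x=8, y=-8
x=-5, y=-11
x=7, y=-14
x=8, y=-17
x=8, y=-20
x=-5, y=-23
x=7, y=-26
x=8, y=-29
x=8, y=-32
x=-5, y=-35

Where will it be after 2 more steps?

x=8, y=-41

The x coordinate repeats the cycle [8, -5, 7, 8] with period 4; step 11 mod 4 = 3, giving 8.
The y coordinate changes by -3 each step, so at step 11 it is -8 + 11·(-3) = -41.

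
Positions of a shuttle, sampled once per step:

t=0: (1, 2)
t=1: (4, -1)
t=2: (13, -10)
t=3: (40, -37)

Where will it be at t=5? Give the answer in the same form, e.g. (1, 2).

Step-to-step displacements: (+3, -3), (+9, -9), (+27, -27); each is 3× the previous.
step 4: (40, -37) + (+81, -81) → (121, -118)
step 5: (121, -118) + (+243, -243) → (364, -361)

(364, -361)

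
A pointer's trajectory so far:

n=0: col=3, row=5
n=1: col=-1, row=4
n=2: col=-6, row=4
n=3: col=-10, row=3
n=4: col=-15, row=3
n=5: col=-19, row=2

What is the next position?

col=-24, row=2

Step-to-step displacements: (-4, -1), (-5, +0), (-4, -1), (-5, +0), (-4, -1) — a repeating cycle of length 2.
step 6: apply (-5, +0) → col=-24, row=2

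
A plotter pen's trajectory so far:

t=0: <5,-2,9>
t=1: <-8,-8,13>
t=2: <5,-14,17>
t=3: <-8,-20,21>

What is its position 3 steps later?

First: cycles through 5, -8 every 2 steps. Step 6 lands at position 0 of the cycle → 5.
Second: linear, -6 per step → -38 at step 6.
Third: linear, +4 per step → 33 at step 6.

<5,-38,33>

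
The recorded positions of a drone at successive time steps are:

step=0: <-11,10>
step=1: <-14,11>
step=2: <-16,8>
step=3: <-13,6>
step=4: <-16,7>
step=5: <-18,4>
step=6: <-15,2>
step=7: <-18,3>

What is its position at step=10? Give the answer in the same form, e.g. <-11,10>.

<-20,-1>

Differencing gives <-3,+1>, <-2,-3>, <+3,-2>, <-3,+1>, <-2,-3>, <+3,-2>, <-3,+1>. This is the pattern <-3,+1>, <-2,-3>, <+3,-2> repeated.
step 8: apply <-2,-3> → <-20,0>
step 9: apply <+3,-2> → <-17,-2>
step 10: apply <-3,+1> → <-20,-1>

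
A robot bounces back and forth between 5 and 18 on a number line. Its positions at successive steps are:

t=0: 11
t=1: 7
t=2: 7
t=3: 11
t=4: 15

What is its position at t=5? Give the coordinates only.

The value travels 4 per step and bounces off the walls at 5 and 18.
  step 5: 15 → 17

17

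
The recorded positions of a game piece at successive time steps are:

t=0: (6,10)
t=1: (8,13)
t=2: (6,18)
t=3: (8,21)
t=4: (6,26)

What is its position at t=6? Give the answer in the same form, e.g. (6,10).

The moves between consecutive positions are (+2,+3), (-2,+5), (+2,+3), (-2,+5); they repeat the 2-cycle [(+2,+3), (-2,+5)].
step 5: apply (+2,+3) → (8,29)
step 6: apply (-2,+5) → (6,34)

(6,34)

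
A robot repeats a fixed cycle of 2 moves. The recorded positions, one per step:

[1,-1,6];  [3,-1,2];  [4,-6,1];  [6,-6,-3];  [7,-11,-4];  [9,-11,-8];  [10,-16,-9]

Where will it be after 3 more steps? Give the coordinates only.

Step-to-step displacements: [+2,+0,-4], [+1,-5,-1], [+2,+0,-4], [+1,-5,-1], [+2,+0,-4], [+1,-5,-1] — a repeating cycle of length 2.
step 7: apply [+2,+0,-4] → [12,-16,-13]
step 8: apply [+1,-5,-1] → [13,-21,-14]
step 9: apply [+2,+0,-4] → [15,-21,-18]

[15,-21,-18]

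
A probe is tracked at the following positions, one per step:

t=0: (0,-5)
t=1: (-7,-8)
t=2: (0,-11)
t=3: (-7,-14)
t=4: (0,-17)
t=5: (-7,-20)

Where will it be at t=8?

(0,-29)

The first coordinate repeats the cycle [0, -7] with period 2; step 8 mod 2 = 0, giving 0.
The second coordinate changes by -3 each step, so at step 8 it is -5 + 8·(-3) = -29.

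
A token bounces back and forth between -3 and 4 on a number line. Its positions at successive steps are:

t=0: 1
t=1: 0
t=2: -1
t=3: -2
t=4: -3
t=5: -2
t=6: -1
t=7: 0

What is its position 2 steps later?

The value travels 1 per step and bounces off the walls at -3 and 4.
  step 8: 0 → 1
  step 9: 1 → 2

2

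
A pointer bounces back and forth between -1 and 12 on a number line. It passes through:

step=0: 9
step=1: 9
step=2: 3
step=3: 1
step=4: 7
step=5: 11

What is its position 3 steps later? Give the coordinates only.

5

The value reflects between -1 and 12, moving 6 per step.
  step 6: 11 → 5
  step 7: 5 → -1
  step 8: -1 → 5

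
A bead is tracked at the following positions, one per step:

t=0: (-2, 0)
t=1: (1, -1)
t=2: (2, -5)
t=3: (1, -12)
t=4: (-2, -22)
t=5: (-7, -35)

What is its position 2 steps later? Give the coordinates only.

Taking differences between consecutive positions: (+3, -1), (+1, -4), (-1, -7), (-3, -10), (-5, -13). These grow by (-2, -3) each step.
step 6: (-7, -35) + (-7, -16) → (-14, -51)
step 7: (-14, -51) + (-9, -19) → (-23, -70)

(-23, -70)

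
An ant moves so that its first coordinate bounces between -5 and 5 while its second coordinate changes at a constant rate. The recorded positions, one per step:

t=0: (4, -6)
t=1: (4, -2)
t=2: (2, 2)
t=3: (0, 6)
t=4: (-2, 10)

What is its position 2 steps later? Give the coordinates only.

(-4, 18)

The first coordinate travels 2 per step and bounces off the walls at -5 and 5.
  step 5: -2 → -4
  step 6: -4 → -4
The second coordinate changes by +4 each step: at step 6 it is 18.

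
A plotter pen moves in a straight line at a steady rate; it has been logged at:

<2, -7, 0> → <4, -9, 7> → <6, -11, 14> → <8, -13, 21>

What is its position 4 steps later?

The position changes by <+2, -2, +7> every step.
step 4: <8, -13, 21> + <+2, -2, +7> → <10, -15, 28>
step 5: <10, -15, 28> + <+2, -2, +7> → <12, -17, 35>
step 6: <12, -17, 35> + <+2, -2, +7> → <14, -19, 42>
step 7: <14, -19, 42> + <+2, -2, +7> → <16, -21, 49>

<16, -21, 49>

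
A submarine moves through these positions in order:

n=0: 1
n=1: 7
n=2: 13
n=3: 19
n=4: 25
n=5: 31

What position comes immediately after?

Each step adds +6 to the position.
step 6: 31 + 6 → 37

37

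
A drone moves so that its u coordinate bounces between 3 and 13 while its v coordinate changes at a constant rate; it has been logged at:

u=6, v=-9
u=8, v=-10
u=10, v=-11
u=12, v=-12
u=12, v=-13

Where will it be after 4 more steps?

The u coordinate travels 2 per step and bounces off the walls at 3 and 13.
  step 5: 12 → 10
  step 6: 10 → 8
  step 7: 8 → 6
  step 8: 6 → 4
The v coordinate changes by -1 each step: at step 8 it is -17.

u=4, v=-17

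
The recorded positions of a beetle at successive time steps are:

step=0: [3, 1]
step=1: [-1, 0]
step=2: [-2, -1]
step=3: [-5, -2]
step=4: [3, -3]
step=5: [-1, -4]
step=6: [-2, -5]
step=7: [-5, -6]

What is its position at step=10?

The first coordinate repeats the cycle [3, -1, -2, -5] with period 4; step 10 mod 4 = 2, giving -2.
The second coordinate changes by -1 each step, so at step 10 it is 1 + 10·(-1) = -9.

[-2, -9]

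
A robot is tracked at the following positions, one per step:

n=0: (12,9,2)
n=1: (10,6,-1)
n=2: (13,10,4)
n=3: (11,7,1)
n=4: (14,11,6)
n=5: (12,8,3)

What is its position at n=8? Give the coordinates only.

Step-to-step displacements: (-2,-3,-3), (+3,+4,+5), (-2,-3,-3), (+3,+4,+5), (-2,-3,-3) — a repeating cycle of length 2.
step 6: apply (+3,+4,+5) → (15,12,8)
step 7: apply (-2,-3,-3) → (13,9,5)
step 8: apply (+3,+4,+5) → (16,13,10)

(16,13,10)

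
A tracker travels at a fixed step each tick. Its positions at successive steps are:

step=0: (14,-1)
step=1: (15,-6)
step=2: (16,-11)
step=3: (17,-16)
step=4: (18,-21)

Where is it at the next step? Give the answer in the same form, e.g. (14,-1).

(19,-26)

Each step adds (+1,-5) to the position.
step 5: (18,-21) + (+1,-5) → (19,-26)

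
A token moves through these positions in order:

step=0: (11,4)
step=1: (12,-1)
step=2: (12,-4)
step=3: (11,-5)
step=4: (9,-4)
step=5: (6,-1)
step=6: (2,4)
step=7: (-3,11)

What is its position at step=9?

First differences are (+1,-5), (+0,-3), (-1,-1), (-2,+1), (-3,+3), (-4,+5), (-5,+7); their common second difference is (-1,+2) (constant acceleration).
step 8: (-3,11) + (-6,+9) → (-9,20)
step 9: (-9,20) + (-7,+11) → (-16,31)

(-16,31)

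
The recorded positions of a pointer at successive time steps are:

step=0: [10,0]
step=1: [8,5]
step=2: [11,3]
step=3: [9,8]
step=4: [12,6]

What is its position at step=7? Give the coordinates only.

Differencing gives [-2,+5], [+3,-2], [-2,+5], [+3,-2]. This is the pattern [-2,+5], [+3,-2] repeated.
step 5: apply [-2,+5] → [10,11]
step 6: apply [+3,-2] → [13,9]
step 7: apply [-2,+5] → [11,14]

[11,14]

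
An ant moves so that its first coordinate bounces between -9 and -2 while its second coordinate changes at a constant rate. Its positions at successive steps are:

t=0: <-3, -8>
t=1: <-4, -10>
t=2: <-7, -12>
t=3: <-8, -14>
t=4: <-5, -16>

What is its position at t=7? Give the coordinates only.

<-8, -22>

The first coordinate travels 3 per step and bounces off the walls at -9 and -2.
  step 5: -5 → -2
  step 6: -2 → -5
  step 7: -5 → -8
The second coordinate changes by -2 each step: at step 7 it is -22.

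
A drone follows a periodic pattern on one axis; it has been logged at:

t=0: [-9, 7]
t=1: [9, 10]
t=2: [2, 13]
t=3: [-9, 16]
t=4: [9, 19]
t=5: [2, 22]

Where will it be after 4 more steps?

The first coordinate repeats the cycle [-9, 9, 2] with period 3; step 9 mod 3 = 0, giving -9.
The second coordinate changes by +3 each step, so at step 9 it is 7 + 9·(3) = 34.

[-9, 34]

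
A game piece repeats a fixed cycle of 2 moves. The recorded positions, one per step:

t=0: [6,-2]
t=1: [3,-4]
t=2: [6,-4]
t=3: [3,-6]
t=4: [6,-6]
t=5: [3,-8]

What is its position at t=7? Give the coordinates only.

Step-to-step displacements: [-3,-2], [+3,+0], [-3,-2], [+3,+0], [-3,-2] — a repeating cycle of length 2.
step 6: apply [+3,+0] → [6,-8]
step 7: apply [-3,-2] → [3,-10]

[3,-10]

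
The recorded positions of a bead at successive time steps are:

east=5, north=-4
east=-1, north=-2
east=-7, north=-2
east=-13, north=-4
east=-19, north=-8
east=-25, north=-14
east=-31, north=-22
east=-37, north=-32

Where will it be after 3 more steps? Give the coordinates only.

east=-55, north=-74

First differences are (-6,+2), (-6,+0), (-6,-2), (-6,-4), (-6,-6), (-6,-8), (-6,-10); their common second difference is (+0,-2) (constant acceleration).
step 8: east=-37, north=-32 + (-6,-12) → east=-43, north=-44
step 9: east=-43, north=-44 + (-6,-14) → east=-49, north=-58
step 10: east=-49, north=-58 + (-6,-16) → east=-55, north=-74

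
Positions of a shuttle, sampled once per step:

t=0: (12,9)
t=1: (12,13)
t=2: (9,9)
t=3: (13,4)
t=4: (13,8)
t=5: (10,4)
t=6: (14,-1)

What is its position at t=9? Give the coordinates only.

Differencing gives (+0,+4), (-3,-4), (+4,-5), (+0,+4), (-3,-4), (+4,-5). This is the pattern (+0,+4), (-3,-4), (+4,-5) repeated.
step 7: apply (+0,+4) → (14,3)
step 8: apply (-3,-4) → (11,-1)
step 9: apply (+4,-5) → (15,-6)

(15,-6)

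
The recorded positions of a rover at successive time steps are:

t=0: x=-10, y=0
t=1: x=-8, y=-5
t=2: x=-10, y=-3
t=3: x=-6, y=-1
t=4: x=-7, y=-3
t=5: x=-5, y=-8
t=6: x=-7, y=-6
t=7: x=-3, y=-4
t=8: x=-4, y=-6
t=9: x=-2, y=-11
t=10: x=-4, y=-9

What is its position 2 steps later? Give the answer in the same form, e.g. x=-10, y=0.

Step-to-step displacements: (+2, -5), (-2, +2), (+4, +2), (-1, -2), (+2, -5), (-2, +2), (+4, +2), (-1, -2), (+2, -5), (-2, +2) — a repeating cycle of length 4.
step 11: apply (+4, +2) → x=0, y=-7
step 12: apply (-1, -2) → x=-1, y=-9

x=-1, y=-9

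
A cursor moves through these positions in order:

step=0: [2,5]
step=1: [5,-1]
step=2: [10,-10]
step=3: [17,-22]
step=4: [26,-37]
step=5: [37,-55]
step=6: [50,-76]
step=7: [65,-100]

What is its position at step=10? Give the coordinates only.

First differences are [+3,-6], [+5,-9], [+7,-12], [+9,-15], [+11,-18], [+13,-21], [+15,-24]; their common second difference is [+2,-3] (constant acceleration).
step 8: [65,-100] + [+17,-27] → [82,-127]
step 9: [82,-127] + [+19,-30] → [101,-157]
step 10: [101,-157] + [+21,-33] → [122,-190]

[122,-190]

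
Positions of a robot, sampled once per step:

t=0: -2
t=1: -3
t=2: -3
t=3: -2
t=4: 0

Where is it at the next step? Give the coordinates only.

3

Successive displacements: -1, +0, +1, +2 — each changes by +1.
step 5: 0 + 3 → 3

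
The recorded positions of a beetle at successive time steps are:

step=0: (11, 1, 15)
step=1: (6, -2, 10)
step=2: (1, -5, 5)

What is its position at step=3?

(-4, -8, 0)

The position changes by (-5, -3, -5) every step.
step 3: (1, -5, 5) + (-5, -3, -5) → (-4, -8, 0)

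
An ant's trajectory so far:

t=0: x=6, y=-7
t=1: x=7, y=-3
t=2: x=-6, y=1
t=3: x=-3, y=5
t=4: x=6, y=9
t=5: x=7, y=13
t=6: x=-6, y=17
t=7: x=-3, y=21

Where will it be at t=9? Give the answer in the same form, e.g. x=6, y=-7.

x=7, y=29

X: cycles through 6, 7, -6, -3 every 4 steps. Step 9 lands at position 1 of the cycle → 7.
Y: linear, +4 per step → 29 at step 9.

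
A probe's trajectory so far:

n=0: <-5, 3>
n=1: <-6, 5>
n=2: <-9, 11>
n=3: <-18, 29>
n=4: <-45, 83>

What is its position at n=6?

Step-to-step displacements: <-1, +2>, <-3, +6>, <-9, +18>, <-27, +54>; each is 3× the previous.
step 5: <-45, 83> + <-81, +162> → <-126, 245>
step 6: <-126, 245> + <-243, +486> → <-369, 731>

<-369, 731>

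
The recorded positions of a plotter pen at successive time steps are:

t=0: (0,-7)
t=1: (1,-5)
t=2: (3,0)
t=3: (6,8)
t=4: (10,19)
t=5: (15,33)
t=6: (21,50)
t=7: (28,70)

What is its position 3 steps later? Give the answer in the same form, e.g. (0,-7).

(55,148)

Successive displacements: (+1,+2), (+2,+5), (+3,+8), (+4,+11), (+5,+14), (+6,+17), (+7,+20) — each changes by (+1,+3).
step 8: (28,70) + (+8,+23) → (36,93)
step 9: (36,93) + (+9,+26) → (45,119)
step 10: (45,119) + (+10,+29) → (55,148)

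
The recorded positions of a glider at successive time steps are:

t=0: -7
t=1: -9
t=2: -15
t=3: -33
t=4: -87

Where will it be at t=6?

-735

Consecutive displacements -2, -6, -18, -54 scale by a factor of 3 each step.
step 5: -87 − 162 → -249
step 6: -249 − 486 → -735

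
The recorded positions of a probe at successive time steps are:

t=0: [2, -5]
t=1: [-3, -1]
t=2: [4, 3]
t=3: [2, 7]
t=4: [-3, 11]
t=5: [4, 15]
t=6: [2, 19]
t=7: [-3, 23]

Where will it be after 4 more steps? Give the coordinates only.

The first coordinate repeats the cycle [2, -3, 4] with period 3; step 11 mod 3 = 2, giving 4.
The second coordinate changes by +4 each step, so at step 11 it is -5 + 11·(4) = 39.

[4, 39]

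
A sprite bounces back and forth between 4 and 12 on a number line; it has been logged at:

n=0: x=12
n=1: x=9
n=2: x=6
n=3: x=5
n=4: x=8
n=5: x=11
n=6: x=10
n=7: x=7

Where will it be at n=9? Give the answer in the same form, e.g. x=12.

x=7

The value travels 3 per step and bounces off the walls at 4 and 12.
  step 8: 7 → 4
  step 9: 4 → 7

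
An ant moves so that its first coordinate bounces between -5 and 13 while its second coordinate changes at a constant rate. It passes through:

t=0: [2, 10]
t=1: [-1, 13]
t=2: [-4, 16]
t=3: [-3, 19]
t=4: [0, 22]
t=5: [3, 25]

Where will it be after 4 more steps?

The first coordinate travels 3 per step and bounces off the walls at -5 and 13.
  step 6: 3 → 6
  step 7: 6 → 9
  step 8: 9 → 12
  step 9: 12 → 11
The second coordinate changes by +3 each step: at step 9 it is 37.

[11, 37]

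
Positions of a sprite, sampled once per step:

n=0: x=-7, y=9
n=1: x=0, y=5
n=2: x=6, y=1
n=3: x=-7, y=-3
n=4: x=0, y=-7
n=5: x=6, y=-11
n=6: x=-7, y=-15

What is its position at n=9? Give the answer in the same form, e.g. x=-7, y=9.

x=-7, y=-27

X: cycles through -7, 0, 6 every 3 steps. Step 9 lands at position 0 of the cycle → -7.
Y: linear, -4 per step → -27 at step 9.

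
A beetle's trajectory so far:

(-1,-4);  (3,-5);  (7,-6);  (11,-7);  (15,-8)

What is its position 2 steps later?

(23,-10)

The position changes by (+4,-1) every step.
step 5: (15,-8) + (+4,-1) → (19,-9)
step 6: (19,-9) + (+4,-1) → (23,-10)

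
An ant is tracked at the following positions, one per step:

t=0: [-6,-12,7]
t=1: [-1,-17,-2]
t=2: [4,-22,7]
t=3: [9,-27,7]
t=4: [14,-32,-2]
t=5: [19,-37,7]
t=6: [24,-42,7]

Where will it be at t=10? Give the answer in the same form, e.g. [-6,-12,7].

First: linear, +5 per step → 44 at step 10.
Second: linear, -5 per step → -62 at step 10.
Third: cycles through 7, -2, 7 every 3 steps. Step 10 lands at position 1 of the cycle → -2.

[44,-62,-2]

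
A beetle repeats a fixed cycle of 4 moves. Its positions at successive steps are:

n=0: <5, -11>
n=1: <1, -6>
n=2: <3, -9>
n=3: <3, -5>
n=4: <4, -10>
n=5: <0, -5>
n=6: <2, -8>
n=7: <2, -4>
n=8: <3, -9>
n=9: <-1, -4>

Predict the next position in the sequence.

<1, -7>

The moves between consecutive positions are <-4, +5>, <+2, -3>, <+0, +4>, <+1, -5>, <-4, +5>, <+2, -3>, <+0, +4>, <+1, -5>, <-4, +5>; they repeat the 4-cycle [<-4, +5>, <+2, -3>, <+0, +4>, <+1, -5>].
step 10: apply <+2, -3> → <1, -7>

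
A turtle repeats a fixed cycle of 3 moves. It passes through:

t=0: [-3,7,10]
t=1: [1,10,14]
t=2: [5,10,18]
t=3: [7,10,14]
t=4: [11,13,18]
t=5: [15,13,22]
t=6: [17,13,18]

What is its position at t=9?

The moves between consecutive positions are [+4,+3,+4], [+4,+0,+4], [+2,+0,-4], [+4,+3,+4], [+4,+0,+4], [+2,+0,-4]; they repeat the 3-cycle [[+4,+3,+4], [+4,+0,+4], [+2,+0,-4]].
step 7: apply [+4,+3,+4] → [21,16,22]
step 8: apply [+4,+0,+4] → [25,16,26]
step 9: apply [+2,+0,-4] → [27,16,22]

[27,16,22]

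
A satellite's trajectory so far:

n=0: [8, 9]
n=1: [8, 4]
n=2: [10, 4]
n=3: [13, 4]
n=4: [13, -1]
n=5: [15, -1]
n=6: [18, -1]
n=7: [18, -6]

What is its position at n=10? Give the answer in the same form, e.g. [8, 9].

[23, -11]

Step-to-step displacements: [+0, -5], [+2, +0], [+3, +0], [+0, -5], [+2, +0], [+3, +0], [+0, -5] — a repeating cycle of length 3.
step 8: apply [+2, +0] → [20, -6]
step 9: apply [+3, +0] → [23, -6]
step 10: apply [+0, -5] → [23, -11]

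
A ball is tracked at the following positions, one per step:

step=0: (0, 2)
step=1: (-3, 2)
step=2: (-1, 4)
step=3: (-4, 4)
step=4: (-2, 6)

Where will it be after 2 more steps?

Step-to-step displacements: (-3, +0), (+2, +2), (-3, +0), (+2, +2) — a repeating cycle of length 2.
step 5: apply (-3, +0) → (-5, 6)
step 6: apply (+2, +2) → (-3, 8)

(-3, 8)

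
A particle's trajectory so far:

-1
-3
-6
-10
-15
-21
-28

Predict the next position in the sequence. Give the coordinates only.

First differences are -2, -3, -4, -5, -6, -7; their common second difference is -1 (constant acceleration).
step 7: -28 − 8 → -36

-36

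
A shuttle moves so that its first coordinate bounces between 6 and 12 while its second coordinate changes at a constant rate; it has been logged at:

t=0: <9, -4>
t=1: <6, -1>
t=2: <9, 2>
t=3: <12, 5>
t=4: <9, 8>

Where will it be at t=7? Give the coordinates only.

The first coordinate reflects between 6 and 12, moving 3 per step.
  step 5: 9 → 6
  step 6: 6 → 9
  step 7: 9 → 12
The second coordinate changes by +3 each step: at step 7 it is 17.

<12, 17>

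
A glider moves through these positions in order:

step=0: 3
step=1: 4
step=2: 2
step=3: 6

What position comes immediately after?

Consecutive displacements +1, -2, +4 scale by a factor of -2 each step.
step 4: 6 − 8 → -2

-2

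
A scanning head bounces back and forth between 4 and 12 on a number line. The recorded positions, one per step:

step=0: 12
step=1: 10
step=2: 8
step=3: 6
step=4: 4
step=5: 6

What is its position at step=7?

10

The value reflects between 4 and 12, moving 2 per step.
  step 6: 6 → 8
  step 7: 8 → 10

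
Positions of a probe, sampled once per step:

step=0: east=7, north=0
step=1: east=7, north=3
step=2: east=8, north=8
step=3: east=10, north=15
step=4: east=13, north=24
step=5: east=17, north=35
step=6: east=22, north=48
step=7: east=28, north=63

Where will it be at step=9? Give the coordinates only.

Taking differences between consecutive positions: (+0,+3), (+1,+5), (+2,+7), (+3,+9), (+4,+11), (+5,+13), (+6,+15). These grow by (+1,+2) each step.
step 8: east=28, north=63 + (+7,+17) → east=35, north=80
step 9: east=35, north=80 + (+8,+19) → east=43, north=99

east=43, north=99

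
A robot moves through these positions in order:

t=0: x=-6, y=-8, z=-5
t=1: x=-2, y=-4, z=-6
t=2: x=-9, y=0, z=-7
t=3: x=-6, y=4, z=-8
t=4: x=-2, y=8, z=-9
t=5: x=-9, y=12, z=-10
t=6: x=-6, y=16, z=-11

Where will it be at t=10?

x=-2, y=32, z=-15

X: cycles through -6, -2, -9 every 3 steps. Step 10 lands at position 1 of the cycle → -2.
Y: linear, +4 per step → 32 at step 10.
Z: linear, -1 per step → -15 at step 10.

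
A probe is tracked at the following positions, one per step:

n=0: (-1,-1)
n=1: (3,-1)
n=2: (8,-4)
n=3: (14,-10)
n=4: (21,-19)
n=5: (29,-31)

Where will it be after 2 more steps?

(48,-64)

First differences are (+4,+0), (+5,-3), (+6,-6), (+7,-9), (+8,-12); their common second difference is (+1,-3) (constant acceleration).
step 6: (29,-31) + (+9,-15) → (38,-46)
step 7: (38,-46) + (+10,-18) → (48,-64)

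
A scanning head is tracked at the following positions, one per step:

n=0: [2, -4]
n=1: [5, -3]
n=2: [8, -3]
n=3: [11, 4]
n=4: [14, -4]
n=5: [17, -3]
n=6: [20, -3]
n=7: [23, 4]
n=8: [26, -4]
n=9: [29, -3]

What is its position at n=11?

[35, 4]

The first coordinate changes by +3 each step, so at step 11 it is 2 + 11·(3) = 35.
The second coordinate repeats the cycle [-4, -3, -3, 4] with period 4; step 11 mod 4 = 3, giving 4.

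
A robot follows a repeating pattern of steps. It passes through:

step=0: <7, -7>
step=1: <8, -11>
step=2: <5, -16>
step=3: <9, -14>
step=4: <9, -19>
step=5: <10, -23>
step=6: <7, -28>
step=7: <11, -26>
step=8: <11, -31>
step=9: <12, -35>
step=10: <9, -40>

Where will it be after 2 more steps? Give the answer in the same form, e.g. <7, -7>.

<13, -43>

Differencing gives <+1, -4>, <-3, -5>, <+4, +2>, <+0, -5>, <+1, -4>, <-3, -5>, <+4, +2>, <+0, -5>, <+1, -4>, <-3, -5>. This is the pattern <+1, -4>, <-3, -5>, <+4, +2>, <+0, -5> repeated.
step 11: apply <+4, +2> → <13, -38>
step 12: apply <+0, -5> → <13, -43>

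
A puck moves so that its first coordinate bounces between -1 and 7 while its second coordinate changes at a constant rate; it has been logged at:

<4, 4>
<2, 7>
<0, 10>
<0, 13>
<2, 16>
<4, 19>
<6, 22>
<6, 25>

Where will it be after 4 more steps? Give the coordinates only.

The first coordinate reflects between -1 and 7, moving 2 per step.
  step 8: 6 → 4
  step 9: 4 → 2
  step 10: 2 → 0
  step 11: 0 → 0
The second coordinate changes by +3 each step: at step 11 it is 37.

<0, 37>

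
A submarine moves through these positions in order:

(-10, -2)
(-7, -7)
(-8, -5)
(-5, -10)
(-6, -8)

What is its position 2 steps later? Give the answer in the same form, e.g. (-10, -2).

(-4, -11)

The moves between consecutive positions are (+3, -5), (-1, +2), (+3, -5), (-1, +2); they repeat the 2-cycle [(+3, -5), (-1, +2)].
step 5: apply (+3, -5) → (-3, -13)
step 6: apply (-1, +2) → (-4, -11)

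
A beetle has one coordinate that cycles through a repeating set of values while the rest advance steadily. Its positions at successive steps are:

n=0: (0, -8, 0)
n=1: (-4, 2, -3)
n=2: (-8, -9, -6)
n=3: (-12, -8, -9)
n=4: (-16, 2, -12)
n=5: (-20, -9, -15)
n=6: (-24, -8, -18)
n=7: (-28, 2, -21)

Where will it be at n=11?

(-44, -9, -33)

First: linear, -4 per step → -44 at step 11.
Second: cycles through -8, 2, -9 every 3 steps. Step 11 lands at position 2 of the cycle → -9.
Third: linear, -3 per step → -33 at step 11.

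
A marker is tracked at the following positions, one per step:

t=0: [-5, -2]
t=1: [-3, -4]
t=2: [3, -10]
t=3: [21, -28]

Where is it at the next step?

[75, -82]

Consecutive displacements [+2, -2], [+6, -6], [+18, -18] scale by a factor of 3 each step.
step 4: [21, -28] + [+54, -54] → [75, -82]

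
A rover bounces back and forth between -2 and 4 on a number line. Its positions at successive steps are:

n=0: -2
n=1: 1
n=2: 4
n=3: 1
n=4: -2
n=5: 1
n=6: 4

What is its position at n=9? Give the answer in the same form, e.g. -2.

The value travels 3 per step and bounces off the walls at -2 and 4.
  step 7: 4 → 1
  step 8: 1 → -2
  step 9: -2 → 1

1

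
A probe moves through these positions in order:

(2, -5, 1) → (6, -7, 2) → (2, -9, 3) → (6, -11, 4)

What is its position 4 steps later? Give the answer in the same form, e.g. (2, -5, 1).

(6, -19, 8)

First: cycles through 2, 6 every 2 steps. Step 7 lands at position 1 of the cycle → 6.
Second: linear, -2 per step → -19 at step 7.
Third: linear, +1 per step → 8 at step 7.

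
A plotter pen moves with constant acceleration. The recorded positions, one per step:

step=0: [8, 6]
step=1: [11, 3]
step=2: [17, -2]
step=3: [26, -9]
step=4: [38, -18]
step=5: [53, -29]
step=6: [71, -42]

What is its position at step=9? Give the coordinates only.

First differences are [+3, -3], [+6, -5], [+9, -7], [+12, -9], [+15, -11], [+18, -13]; their common second difference is [+3, -2] (constant acceleration).
step 7: [71, -42] + [+21, -15] → [92, -57]
step 8: [92, -57] + [+24, -17] → [116, -74]
step 9: [116, -74] + [+27, -19] → [143, -93]

[143, -93]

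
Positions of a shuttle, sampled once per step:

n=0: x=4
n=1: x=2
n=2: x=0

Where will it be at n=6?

x=-8

Constant displacement of -2 per step.
step 3: 0 − 2 → x=-2
step 4: -2 − 2 → x=-4
step 5: -4 − 2 → x=-6
step 6: -6 − 2 → x=-8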